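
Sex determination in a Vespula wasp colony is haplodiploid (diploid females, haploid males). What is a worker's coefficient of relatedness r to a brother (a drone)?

Her haploid brother carries none of their father's genes and a random half of their mother's genome; that half matches the maternal half of her own genome with probability 1/2: r = 1/2 · 1/2 = 1/4.

0.25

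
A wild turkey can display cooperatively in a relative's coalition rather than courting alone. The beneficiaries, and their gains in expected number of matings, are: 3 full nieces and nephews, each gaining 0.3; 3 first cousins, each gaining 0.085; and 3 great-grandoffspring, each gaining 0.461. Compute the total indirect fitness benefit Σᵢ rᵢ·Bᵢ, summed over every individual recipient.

0.42975

r to a full niece or nephew = 0.25 (full aunt/uncle↔niece/nephew: two paths of length 3 through the shared grandparent pair: r = 2·(1/2)^3 = 1/4).
r to a first cousin = 0.125 (first cousins share one grandparent pair — two paths of length 4: r = 2·(1/2)^4 = 1/8).
r to a great-grandoffspring = 1/8 (three parent–offspring links: r = (1/2)^3 = 1/8).
Summing one r·B term per recipient: 3·0.25·0.3 + 3·0.125·0.085 + 3·0.125·0.461 = 0.42975.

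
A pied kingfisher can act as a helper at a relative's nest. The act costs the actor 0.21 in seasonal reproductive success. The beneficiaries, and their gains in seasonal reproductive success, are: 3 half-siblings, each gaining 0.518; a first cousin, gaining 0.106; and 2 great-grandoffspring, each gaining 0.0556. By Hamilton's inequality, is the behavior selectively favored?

Hamilton's rule: the trait is favored when the sum of r·B over every recipient exceeds the actor's cost C.
r to a half-sibling = 0.25 (half-sibs share one parent — one path of length 2: r = (1/2)^2 = 1/4).
r to a first cousin = 1/8 (first cousins share one grandparent pair — two paths of length 4: r = 2·(1/2)^4 = 1/8).
r to a great-grandoffspring = 0.125 (three parent–offspring links: r = (1/2)^3 = 1/8).
Summing one r·B term per recipient: 3·0.25·0.518 + 1·0.125·0.106 + 2·0.125·0.0556 = 0.41565.
0.41565 > 0.21: the indirect benefit exceeds the cost.

Yes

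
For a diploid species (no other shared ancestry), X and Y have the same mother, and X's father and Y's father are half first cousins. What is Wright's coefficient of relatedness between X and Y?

0.265625

With two independent routes of shared ancestry, r is the sum of the two contributions.
X and Y are related in two ways: half-sibs through their shared mother (r = 1/4) and half second cousins through their fathers (r = 1/64).
r = 1/4 + 1/64 = 0.265625.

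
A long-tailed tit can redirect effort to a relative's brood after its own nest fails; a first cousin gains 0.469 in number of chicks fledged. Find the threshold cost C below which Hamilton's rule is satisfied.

0.058625

r to a first cousin = 0.125 (first cousins share one grandparent pair — two paths of length 4: r = 2·(1/2)^4 = 1/8).
Hamilton's rule: n·r·B > C, so the trait is favored while C < n·r·B = 1·0.125·0.469 = 0.058625.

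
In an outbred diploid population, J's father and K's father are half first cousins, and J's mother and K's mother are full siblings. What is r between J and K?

With two independent routes of shared ancestry, r is the sum of the two contributions.
J and K are related in two ways: half second cousins through their fathers (r = 1/64) and first cousins through their mothers (r = 1/8).
r = 1/64 + 1/8 = 0.140625.

0.140625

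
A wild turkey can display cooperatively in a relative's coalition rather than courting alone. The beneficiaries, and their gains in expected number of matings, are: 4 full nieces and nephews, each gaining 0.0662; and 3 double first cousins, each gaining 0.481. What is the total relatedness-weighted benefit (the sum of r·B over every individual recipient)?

r to a full niece or nephew = 0.25 (full aunt/uncle↔niece/nephew: two paths of length 3 through the shared grandparent pair: r = 2·(1/2)^3 = 1/4).
r to a double first cousin = 0.25 (double first cousins share both grandparent pairs — four paths of length 4: r = 4·(1/2)^4 = 1/4).
Summing one r·B term per recipient: 4·0.25·0.0662 + 3·0.25·0.481 = 0.42695.

0.42695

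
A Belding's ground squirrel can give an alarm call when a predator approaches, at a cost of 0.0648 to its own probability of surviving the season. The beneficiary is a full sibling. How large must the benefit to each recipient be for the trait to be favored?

0.1296

r to a full sibling = 1/2 (full sibs share both parents — two paths of length 2: r = 2·(1/2)^2 = 1/2).
Hamilton's rule with n recipients of equal r: n·r·B > C, so B > C/(n·r) = 0.0648/(1·0.5) = 0.1296.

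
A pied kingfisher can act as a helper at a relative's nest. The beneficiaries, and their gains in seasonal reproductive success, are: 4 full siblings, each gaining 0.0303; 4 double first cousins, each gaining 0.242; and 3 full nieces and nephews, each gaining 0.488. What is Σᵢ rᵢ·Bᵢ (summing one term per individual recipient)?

0.6686

r to a full sibling = 1/2 (full sibs share both parents — two paths of length 2: r = 2·(1/2)^2 = 1/2).
r to a double first cousin = 0.25 (double first cousins share both grandparent pairs — four paths of length 4: r = 4·(1/2)^4 = 1/4).
r to a full niece or nephew = 1/4 (full aunt/uncle↔niece/nephew: two paths of length 3 through the shared grandparent pair: r = 2·(1/2)^3 = 1/4).
Summing one r·B term per recipient: 4·0.5·0.0303 + 4·0.25·0.242 + 3·0.25·0.488 = 0.6686.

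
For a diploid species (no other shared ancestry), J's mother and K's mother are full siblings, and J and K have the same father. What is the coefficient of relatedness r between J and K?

Wright's path rule: contributions from independent ancestry routes add.
J and K are related in two ways: first cousins through their mothers (r = 1/8) and half-sibs through their shared father (r = 1/4).
r = 1/8 + 1/4 = 3/8 = 0.375.

0.375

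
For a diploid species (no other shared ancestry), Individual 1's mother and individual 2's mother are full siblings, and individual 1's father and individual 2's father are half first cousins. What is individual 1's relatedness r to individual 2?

Relatedness sums over independent paths through distinct common ancestors.
Individual 1 and individual 2 are related in two ways: first cousins through their mothers (r = 1/8) and half second cousins through their fathers (r = 1/64).
r = 1/8 + 1/64 = 9/64 = 0.140625.

0.140625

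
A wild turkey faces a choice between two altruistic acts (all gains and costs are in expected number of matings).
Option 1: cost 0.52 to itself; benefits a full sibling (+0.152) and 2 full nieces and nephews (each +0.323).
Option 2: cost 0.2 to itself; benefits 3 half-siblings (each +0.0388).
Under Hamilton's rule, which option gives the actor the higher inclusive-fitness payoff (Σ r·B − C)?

Option 2

Option 1: r to a full sibling = 0.5.
Option 1: r to a full niece or nephew = 0.25.
Option 1: Σ r·B − C = (1·0.5·0.152 + 2·0.25·0.323) − 0.52 = -0.2825.
Option 2: r to a half-sibling = 0.25.
Option 2: Σ r·B − C = (3·0.25·0.0388) − 0.2 = -0.1709.
Option 2 has the higher net inclusive-fitness payoff.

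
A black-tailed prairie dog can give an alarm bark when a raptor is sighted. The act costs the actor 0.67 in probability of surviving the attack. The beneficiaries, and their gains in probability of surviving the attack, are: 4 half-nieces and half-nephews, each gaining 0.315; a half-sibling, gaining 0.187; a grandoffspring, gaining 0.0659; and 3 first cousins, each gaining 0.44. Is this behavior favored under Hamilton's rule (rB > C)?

Hamilton's rule: the trait is favored when the sum of r·B over every recipient exceeds the actor's cost C.
r to a half-niece or half-nephew = 0.125 (half-aunt/uncle↔niece/nephew: one path of length 3: r = (1/2)^3 = 1/8).
r to a half-sibling = 1/4 (half-sibs share one parent — one path of length 2: r = (1/2)^2 = 1/4).
r to a grandoffspring = 0.25 (two parent–offspring links: r = (1/2)^2 = 1/4).
r to a first cousin = 0.125 (first cousins share one grandparent pair — two paths of length 4: r = 2·(1/2)^4 = 1/8).
Summing one r·B term per recipient: 4·0.125·0.315 + 1·0.25·0.187 + 1·0.25·0.0659 + 3·0.125·0.44 = 0.385725.
0.385725 < 0.67: the indirect benefit is less than the cost.

No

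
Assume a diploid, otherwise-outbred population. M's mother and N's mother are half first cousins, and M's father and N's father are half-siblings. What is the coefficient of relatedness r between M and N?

With two independent routes of shared ancestry, r is the sum of the two contributions.
M and N are related in two ways: half second cousins through their mothers (r = 1/64) and half first cousins through their fathers (r = 1/16).
r = 1/64 + 1/16 = 0.078125.

0.078125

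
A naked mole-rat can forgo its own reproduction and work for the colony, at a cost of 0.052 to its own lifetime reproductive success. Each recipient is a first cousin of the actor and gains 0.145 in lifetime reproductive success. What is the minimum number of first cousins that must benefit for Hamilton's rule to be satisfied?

3

r to a first cousin = 0.125 (first cousins share one grandparent pair — two paths of length 4: r = 2·(1/2)^4 = 1/8).
Hamilton's rule: n·r·B > C  ⇒  n > C/(r·B) = 0.052/(0.125·0.145) = 2.869.
The smallest integer exceeding 2.869 is 3.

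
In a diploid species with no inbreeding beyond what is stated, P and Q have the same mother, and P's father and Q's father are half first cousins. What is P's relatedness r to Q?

Independent pedigree routes through distinct common ancestors add.
P and Q are related in two ways: half-sibs through their shared mother (r = 1/4) and half second cousins through their fathers (r = 1/64).
r = 1/4 + 1/64 = 0.265625.

0.265625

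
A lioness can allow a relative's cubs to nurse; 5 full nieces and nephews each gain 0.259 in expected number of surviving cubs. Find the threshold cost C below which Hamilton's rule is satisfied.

0.32375

r to a full niece or nephew = 0.25 (full aunt/uncle↔niece/nephew: two paths of length 3 through the shared grandparent pair: r = 2·(1/2)^3 = 1/4).
Hamilton's rule: n·r·B > C, so the trait is favored while C < n·r·B = 5·0.25·0.259 = 0.32375.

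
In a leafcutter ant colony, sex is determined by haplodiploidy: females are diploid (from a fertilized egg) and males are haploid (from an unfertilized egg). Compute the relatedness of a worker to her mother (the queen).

0.5

One meiotic link between diploid queen and diploid daughter: r = 1/2.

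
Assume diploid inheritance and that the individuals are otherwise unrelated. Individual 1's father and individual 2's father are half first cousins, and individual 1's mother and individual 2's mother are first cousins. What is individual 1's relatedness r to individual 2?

Independent pedigree routes through distinct common ancestors add.
Individual 1 and individual 2 are related in two ways: half second cousins through their fathers (r = 1/64) and second cousins through their mothers (r = 1/32).
r = 1/64 + 1/32 = 0.046875.

0.046875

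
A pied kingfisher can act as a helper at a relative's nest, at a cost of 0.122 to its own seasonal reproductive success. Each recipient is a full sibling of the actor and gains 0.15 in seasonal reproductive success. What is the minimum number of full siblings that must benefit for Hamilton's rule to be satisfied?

r to a full sibling = 0.5 (full sibs share both parents — two paths of length 2: r = 2·(1/2)^2 = 1/2).
Hamilton's rule: n·r·B > C  ⇒  n > C/(r·B) = 0.122/(0.5·0.15) = 1.627.
The smallest integer exceeding 1.627 is 2.

2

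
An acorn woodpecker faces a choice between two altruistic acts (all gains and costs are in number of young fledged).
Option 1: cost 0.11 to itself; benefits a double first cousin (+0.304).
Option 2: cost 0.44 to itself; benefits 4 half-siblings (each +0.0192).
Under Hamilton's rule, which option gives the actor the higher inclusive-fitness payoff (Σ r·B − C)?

Option 1: r to a double first cousin = 0.25.
Option 1: Σ r·B − C = (1·0.25·0.304) − 0.11 = -0.034.
Option 2: r to a half-sibling = 0.25.
Option 2: Σ r·B − C = (4·0.25·0.0192) − 0.44 = -0.4208.
Option 1 has the higher net inclusive-fitness payoff.

Option 1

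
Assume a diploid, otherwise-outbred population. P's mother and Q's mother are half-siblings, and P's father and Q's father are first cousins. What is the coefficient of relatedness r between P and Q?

0.09375

Wright's path rule: contributions from independent ancestry routes add.
P and Q are related in two ways: half first cousins through their mothers (r = 1/16) and second cousins through their fathers (r = 1/32).
r = 1/16 + 1/32 = 0.09375.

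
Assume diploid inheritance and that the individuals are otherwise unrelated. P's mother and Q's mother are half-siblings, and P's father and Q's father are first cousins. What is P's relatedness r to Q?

0.09375

Relatedness sums over independent paths through distinct common ancestors.
P and Q are related in two ways: half first cousins through their mothers (r = 1/16) and second cousins through their fathers (r = 1/32).
r = 1/16 + 1/32 = 3/32 = 0.09375.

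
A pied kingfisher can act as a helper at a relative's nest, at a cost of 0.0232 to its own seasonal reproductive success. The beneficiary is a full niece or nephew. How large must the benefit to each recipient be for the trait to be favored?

r to a full niece or nephew = 1/4 (full aunt/uncle↔niece/nephew: two paths of length 3 through the shared grandparent pair: r = 2·(1/2)^3 = 1/4).
Hamilton's rule with n recipients of equal r: n·r·B > C, so B > C/(n·r) = 0.0232/(1·0.25) = 0.0928.

0.0928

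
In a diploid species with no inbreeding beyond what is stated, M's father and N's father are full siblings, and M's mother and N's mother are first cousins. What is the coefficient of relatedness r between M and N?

With two independent routes of shared ancestry, r is the sum of the two contributions.
M and N are related in two ways: first cousins through their fathers (r = 1/8) and second cousins through their mothers (r = 1/32).
r = 1/8 + 1/32 = 0.15625.

0.15625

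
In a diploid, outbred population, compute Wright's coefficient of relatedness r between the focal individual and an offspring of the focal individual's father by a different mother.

Each parent–offspring link contributes a factor of 1/2, and independent paths through distinct common ancestors add.
Half-sibs share one parent — one path of length 2: r = (1/2)^2 = 1/4.

0.25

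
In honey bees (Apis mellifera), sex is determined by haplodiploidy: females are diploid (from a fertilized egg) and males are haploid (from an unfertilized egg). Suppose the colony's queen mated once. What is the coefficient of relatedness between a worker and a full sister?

0.75

Haplodiploid full sisters inherit their father's entire haploid genome identically (contributing 1/2) and on average half of their mother's contribution (1/2 · 1/2 = 1/4); r = 1/2 + 1/4 = 3/4.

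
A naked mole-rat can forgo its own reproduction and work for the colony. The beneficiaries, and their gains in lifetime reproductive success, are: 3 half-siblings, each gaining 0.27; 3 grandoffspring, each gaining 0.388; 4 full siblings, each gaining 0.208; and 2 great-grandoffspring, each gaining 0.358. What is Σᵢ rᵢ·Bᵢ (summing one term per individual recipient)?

r to a half-sibling = 1/4 (half-sibs share one parent — one path of length 2: r = (1/2)^2 = 1/4).
r to a grandoffspring = 1/4 (two parent–offspring links: r = (1/2)^2 = 1/4).
r to a full sibling = 0.5 (full sibs share both parents — two paths of length 2: r = 2·(1/2)^2 = 1/2).
r to a great-grandoffspring = 1/8 (three parent–offspring links: r = (1/2)^3 = 1/8).
Summing one r·B term per recipient: 3·0.25·0.27 + 3·0.25·0.388 + 4·0.5·0.208 + 2·0.125·0.358 = 0.999.

0.999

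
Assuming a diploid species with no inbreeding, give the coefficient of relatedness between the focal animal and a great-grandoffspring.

0.125

Three parent–offspring links: r = (1/2)^3 = 1/8.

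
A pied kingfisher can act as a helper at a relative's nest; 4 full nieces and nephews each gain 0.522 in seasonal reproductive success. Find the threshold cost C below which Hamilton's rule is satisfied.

0.522

r to a full niece or nephew = 1/4 (full aunt/uncle↔niece/nephew: two paths of length 3 through the shared grandparent pair: r = 2·(1/2)^3 = 1/4).
Hamilton's rule: n·r·B > C, so the trait is favored while C < n·r·B = 4·0.25·0.522 = 0.522.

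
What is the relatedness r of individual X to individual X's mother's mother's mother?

0.125

Each parent–offspring link contributes a factor of 1/2, and independent paths through distinct common ancestors add.
Three parent–offspring links: r = (1/2)^3 = 1/8.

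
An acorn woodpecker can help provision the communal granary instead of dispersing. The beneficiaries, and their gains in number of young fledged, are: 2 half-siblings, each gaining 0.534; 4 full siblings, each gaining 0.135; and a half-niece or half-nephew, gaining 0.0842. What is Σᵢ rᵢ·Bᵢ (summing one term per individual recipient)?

r to a half-sibling = 1/4 (half-sibs share one parent — one path of length 2: r = (1/2)^2 = 1/4).
r to a full sibling = 0.5 (full sibs share both parents — two paths of length 2: r = 2·(1/2)^2 = 1/2).
r to a half-niece or half-nephew = 1/8 (half-aunt/uncle↔niece/nephew: one path of length 3: r = (1/2)^3 = 1/8).
Summing one r·B term per recipient: 2·0.25·0.534 + 4·0.5·0.135 + 1·0.125·0.0842 = 0.547525.

0.547525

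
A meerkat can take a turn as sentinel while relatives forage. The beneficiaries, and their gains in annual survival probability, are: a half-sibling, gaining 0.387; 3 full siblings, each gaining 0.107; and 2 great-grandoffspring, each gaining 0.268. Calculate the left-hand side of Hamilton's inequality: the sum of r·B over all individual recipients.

0.32425

r to a half-sibling = 0.25 (half-sibs share one parent — one path of length 2: r = (1/2)^2 = 1/4).
r to a full sibling = 1/2 (full sibs share both parents — two paths of length 2: r = 2·(1/2)^2 = 1/2).
r to a great-grandoffspring = 0.125 (three parent–offspring links: r = (1/2)^3 = 1/8).
Summing one r·B term per recipient: 1·0.25·0.387 + 3·0.5·0.107 + 2·0.125·0.268 = 0.32425.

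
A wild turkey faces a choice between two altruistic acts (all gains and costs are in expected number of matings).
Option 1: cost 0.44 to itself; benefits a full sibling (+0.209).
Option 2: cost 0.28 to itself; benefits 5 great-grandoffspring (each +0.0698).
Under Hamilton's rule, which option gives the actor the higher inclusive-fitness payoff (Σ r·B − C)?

Option 2

Option 1: r to a full sibling = 0.5.
Option 1: Σ r·B − C = (1·0.5·0.209) − 0.44 = -0.3355.
Option 2: r to a great-grandoffspring = 0.125.
Option 2: Σ r·B − C = (5·0.125·0.0698) − 0.28 = -0.236375.
Option 2 has the higher net inclusive-fitness payoff.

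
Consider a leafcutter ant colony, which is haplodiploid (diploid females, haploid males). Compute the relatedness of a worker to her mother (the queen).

0.5

One meiotic link between diploid queen and diploid daughter: r = 1/2.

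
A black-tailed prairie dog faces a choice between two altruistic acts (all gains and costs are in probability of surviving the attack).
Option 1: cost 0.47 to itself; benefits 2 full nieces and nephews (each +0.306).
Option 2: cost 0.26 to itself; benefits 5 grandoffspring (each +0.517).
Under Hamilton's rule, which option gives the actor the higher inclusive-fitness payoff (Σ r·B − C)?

Option 1: r to a full niece or nephew = 0.25.
Option 1: Σ r·B − C = (2·0.25·0.306) − 0.47 = -0.317.
Option 2: r to a grandoffspring = 0.25.
Option 2: Σ r·B − C = (5·0.25·0.517) − 0.26 = 0.38625.
Option 2 has the higher net inclusive-fitness payoff.

Option 2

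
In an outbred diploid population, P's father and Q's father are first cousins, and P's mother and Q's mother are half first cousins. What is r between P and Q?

0.046875

With two independent routes of shared ancestry, r is the sum of the two contributions.
P and Q are related in two ways: second cousins through their fathers (r = 1/32) and half second cousins through their mothers (r = 1/64).
r = 1/32 + 1/64 = 3/64 = 0.046875.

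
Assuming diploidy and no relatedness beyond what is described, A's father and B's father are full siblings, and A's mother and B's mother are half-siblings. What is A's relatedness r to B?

Independent pedigree routes through distinct common ancestors add.
A and B are related in two ways: first cousins through their fathers (r = 1/8) and half first cousins through their mothers (r = 1/16).
r = 1/8 + 1/16 = 0.1875.

0.1875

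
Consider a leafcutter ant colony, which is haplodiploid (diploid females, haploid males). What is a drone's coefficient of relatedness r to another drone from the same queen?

0.5

Haploid brothers each carry a random half of the queen's diploid genome, so on average they share half: r = 1/2.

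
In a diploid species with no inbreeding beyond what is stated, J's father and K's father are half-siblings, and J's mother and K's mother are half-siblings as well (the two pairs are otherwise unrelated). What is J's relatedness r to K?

0.125

Relatedness sums over independent paths through distinct common ancestors.
J and K are related in two ways: half first cousins through their fathers (r = 1/16) and half first cousins through their mothers (r = 1/16).
r = 1/16 + 1/16 = 0.125.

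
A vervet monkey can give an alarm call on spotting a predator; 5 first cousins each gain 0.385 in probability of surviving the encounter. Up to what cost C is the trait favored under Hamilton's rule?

r to a first cousin = 0.125 (first cousins share one grandparent pair — two paths of length 4: r = 2·(1/2)^4 = 1/8).
Hamilton's rule: n·r·B > C, so the trait is favored while C < n·r·B = 5·0.125·0.385 = 0.240625.

0.240625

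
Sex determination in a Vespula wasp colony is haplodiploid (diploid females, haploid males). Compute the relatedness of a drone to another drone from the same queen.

Haploid brothers each carry a random half of the queen's diploid genome, so on average they share half: r = 1/2.

0.5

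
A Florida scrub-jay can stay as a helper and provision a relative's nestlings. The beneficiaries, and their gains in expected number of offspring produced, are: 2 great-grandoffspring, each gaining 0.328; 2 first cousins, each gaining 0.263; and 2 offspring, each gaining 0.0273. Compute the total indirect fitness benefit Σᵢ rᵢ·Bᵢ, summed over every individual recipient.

0.17505

r to a great-grandoffspring = 0.125 (three parent–offspring links: r = (1/2)^3 = 1/8).
r to a first cousin = 1/8 (first cousins share one grandparent pair — two paths of length 4: r = 2·(1/2)^4 = 1/8).
r to an offspring = 0.5 (one parent–offspring link: r = (1/2)^1 = 1/2).
Summing one r·B term per recipient: 2·0.125·0.328 + 2·0.125·0.263 + 2·0.5·0.0273 = 0.17505.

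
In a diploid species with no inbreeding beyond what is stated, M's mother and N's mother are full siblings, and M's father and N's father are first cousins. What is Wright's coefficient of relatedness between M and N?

0.15625

Relatedness sums over independent paths through distinct common ancestors.
M and N are related in two ways: first cousins through their mothers (r = 1/8) and second cousins through their fathers (r = 1/32).
r = 1/8 + 1/32 = 5/32 = 0.15625.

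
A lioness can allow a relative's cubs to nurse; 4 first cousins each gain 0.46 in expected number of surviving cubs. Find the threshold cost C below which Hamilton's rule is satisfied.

0.23

r to a first cousin = 1/8 (first cousins share one grandparent pair — two paths of length 4: r = 2·(1/2)^4 = 1/8).
Hamilton's rule: n·r·B > C, so the trait is favored while C < n·r·B = 4·0.125·0.46 = 0.23.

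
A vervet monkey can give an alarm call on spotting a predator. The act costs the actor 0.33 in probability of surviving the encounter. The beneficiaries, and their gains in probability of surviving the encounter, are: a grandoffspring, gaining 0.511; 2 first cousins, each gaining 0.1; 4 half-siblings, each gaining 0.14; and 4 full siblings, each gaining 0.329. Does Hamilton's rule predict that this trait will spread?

Yes

Hamilton's rule: the trait is favored when the sum of r·B over every recipient exceeds the actor's cost C.
r to a grandoffspring = 1/4 (two parent–offspring links: r = (1/2)^2 = 1/4).
r to a first cousin = 0.125 (first cousins share one grandparent pair — two paths of length 4: r = 2·(1/2)^4 = 1/8).
r to a half-sibling = 1/4 (half-sibs share one parent — one path of length 2: r = (1/2)^2 = 1/4).
r to a full sibling = 0.5 (full sibs share both parents — two paths of length 2: r = 2·(1/2)^2 = 1/2).
Summing one r·B term per recipient: 1·0.25·0.511 + 2·0.125·0.1 + 4·0.25·0.14 + 4·0.5·0.329 = 0.95075.
0.95075 > 0.33: the indirect benefit exceeds the cost.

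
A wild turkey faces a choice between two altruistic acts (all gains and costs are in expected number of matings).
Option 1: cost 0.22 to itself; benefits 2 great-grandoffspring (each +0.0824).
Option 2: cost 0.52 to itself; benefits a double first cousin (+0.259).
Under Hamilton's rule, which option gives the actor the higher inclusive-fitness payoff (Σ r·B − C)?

Option 1

Option 1: r to a great-grandoffspring = 0.125.
Option 1: Σ r·B − C = (2·0.125·0.0824) − 0.22 = -0.1994.
Option 2: r to a double first cousin = 0.25.
Option 2: Σ r·B − C = (1·0.25·0.259) − 0.52 = -0.45525.
Option 1 has the higher net inclusive-fitness payoff.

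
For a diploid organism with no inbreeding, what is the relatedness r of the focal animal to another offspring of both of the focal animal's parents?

Each parent–offspring link contributes a factor of 1/2, and independent paths through distinct common ancestors add.
Full sibs share both parents — two paths of length 2: r = 2·(1/2)^2 = 1/2.

0.5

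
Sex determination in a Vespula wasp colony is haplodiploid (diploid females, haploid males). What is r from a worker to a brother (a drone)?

Her haploid brother carries none of their father's genes and a random half of their mother's genome; that half matches the maternal half of her own genome with probability 1/2: r = 1/2 · 1/2 = 1/4.

0.25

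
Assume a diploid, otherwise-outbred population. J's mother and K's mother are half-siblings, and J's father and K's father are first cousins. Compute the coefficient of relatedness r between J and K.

With two independent routes of shared ancestry, r is the sum of the two contributions.
J and K are related in two ways: half first cousins through their mothers (r = 1/16) and second cousins through their fathers (r = 1/32).
r = 1/16 + 1/32 = 3/32 = 0.09375.

0.09375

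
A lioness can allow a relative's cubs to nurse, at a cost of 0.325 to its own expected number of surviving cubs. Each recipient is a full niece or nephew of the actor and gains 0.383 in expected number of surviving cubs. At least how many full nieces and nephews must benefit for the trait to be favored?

r to a full niece or nephew = 1/4 (full aunt/uncle↔niece/nephew: two paths of length 3 through the shared grandparent pair: r = 2·(1/2)^3 = 1/4).
Hamilton's rule: n·r·B > C  ⇒  n > C/(r·B) = 0.325/(0.25·0.383) = 3.394.
The smallest integer exceeding 3.394 is 4.

4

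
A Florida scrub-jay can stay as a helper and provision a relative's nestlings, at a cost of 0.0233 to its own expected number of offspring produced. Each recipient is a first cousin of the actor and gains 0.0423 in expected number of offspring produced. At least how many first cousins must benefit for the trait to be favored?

r to a first cousin = 0.125 (first cousins share one grandparent pair — two paths of length 4: r = 2·(1/2)^4 = 1/8).
Hamilton's rule: n·r·B > C  ⇒  n > C/(r·B) = 0.0233/(0.125·0.0423) = 4.407.
The smallest integer exceeding 4.407 is 5.

5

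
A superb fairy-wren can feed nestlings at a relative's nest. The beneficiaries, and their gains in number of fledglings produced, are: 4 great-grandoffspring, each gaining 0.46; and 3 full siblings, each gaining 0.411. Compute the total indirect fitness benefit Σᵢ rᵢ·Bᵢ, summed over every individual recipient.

0.8465

r to a great-grandoffspring = 1/8 (three parent–offspring links: r = (1/2)^3 = 1/8).
r to a full sibling = 0.5 (full sibs share both parents — two paths of length 2: r = 2·(1/2)^2 = 1/2).
Summing one r·B term per recipient: 4·0.125·0.46 + 3·0.5·0.411 = 0.8465.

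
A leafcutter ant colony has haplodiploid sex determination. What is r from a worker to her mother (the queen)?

One meiotic link between diploid queen and diploid daughter: r = 1/2.

0.5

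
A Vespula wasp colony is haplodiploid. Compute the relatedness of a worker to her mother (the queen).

One meiotic link between diploid queen and diploid daughter: r = 1/2.

0.5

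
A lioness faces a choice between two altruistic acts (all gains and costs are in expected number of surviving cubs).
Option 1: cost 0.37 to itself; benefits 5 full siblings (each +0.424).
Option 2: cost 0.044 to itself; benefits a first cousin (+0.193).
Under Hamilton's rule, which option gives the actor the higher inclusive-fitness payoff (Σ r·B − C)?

Option 1

Option 1: r to a full sibling = 0.5.
Option 1: Σ r·B − C = (5·0.5·0.424) − 0.37 = 0.69.
Option 2: r to a first cousin = 0.125.
Option 2: Σ r·B − C = (1·0.125·0.193) − 0.044 = -0.019875.
Option 1 has the higher net inclusive-fitness payoff.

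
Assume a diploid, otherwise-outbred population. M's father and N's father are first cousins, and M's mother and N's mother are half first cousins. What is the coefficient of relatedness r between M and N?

Relatedness sums over independent paths through distinct common ancestors.
M and N are related in two ways: second cousins through their fathers (r = 1/32) and half second cousins through their mothers (r = 1/64).
r = 1/32 + 1/64 = 0.046875.

0.046875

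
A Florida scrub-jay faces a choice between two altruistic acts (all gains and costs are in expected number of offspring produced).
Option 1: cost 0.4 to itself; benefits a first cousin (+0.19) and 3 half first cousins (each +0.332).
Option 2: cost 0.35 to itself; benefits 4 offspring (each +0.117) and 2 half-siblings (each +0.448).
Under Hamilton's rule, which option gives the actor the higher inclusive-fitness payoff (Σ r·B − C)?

Option 2

Option 1: r to a first cousin = 0.125.
Option 1: r to a half first cousin = 0.0625.
Option 1: Σ r·B − C = (1·0.125·0.19 + 3·0.0625·0.332) − 0.4 = -0.314.
Option 2: r to an offspring = 0.5.
Option 2: r to a half-sibling = 0.25.
Option 2: Σ r·B − C = (4·0.5·0.117 + 2·0.25·0.448) − 0.35 = 0.108.
Option 2 has the higher net inclusive-fitness payoff.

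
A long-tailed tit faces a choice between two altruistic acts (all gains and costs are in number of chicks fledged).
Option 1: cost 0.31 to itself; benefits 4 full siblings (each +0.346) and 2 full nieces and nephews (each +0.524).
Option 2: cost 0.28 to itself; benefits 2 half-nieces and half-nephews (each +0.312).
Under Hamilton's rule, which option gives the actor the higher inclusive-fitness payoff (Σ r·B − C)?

Option 1: r to a full sibling = 0.5.
Option 1: r to a full niece or nephew = 0.25.
Option 1: Σ r·B − C = (4·0.5·0.346 + 2·0.25·0.524) − 0.31 = 0.644.
Option 2: r to a half-niece or half-nephew = 0.125.
Option 2: Σ r·B − C = (2·0.125·0.312) − 0.28 = -0.202.
Option 1 has the higher net inclusive-fitness payoff.

Option 1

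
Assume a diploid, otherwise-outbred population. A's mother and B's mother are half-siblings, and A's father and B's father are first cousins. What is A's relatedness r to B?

0.09375

With two independent routes of shared ancestry, r is the sum of the two contributions.
A and B are related in two ways: half first cousins through their mothers (r = 1/16) and second cousins through their fathers (r = 1/32).
r = 1/16 + 1/32 = 0.09375.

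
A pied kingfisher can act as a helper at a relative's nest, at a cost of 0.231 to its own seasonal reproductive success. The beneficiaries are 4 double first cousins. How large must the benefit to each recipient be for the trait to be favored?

r to a double first cousin = 0.25 (double first cousins share both grandparent pairs — four paths of length 4: r = 4·(1/2)^4 = 1/4).
Hamilton's rule with n recipients of equal r: n·r·B > C, so B > C/(n·r) = 0.231/(4·0.25) = 0.231.

0.231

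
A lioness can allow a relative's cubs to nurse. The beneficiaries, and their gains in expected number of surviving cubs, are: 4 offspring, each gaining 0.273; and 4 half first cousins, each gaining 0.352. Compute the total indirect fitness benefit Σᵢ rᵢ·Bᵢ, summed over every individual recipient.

0.634

r to an offspring = 1/2 (one parent–offspring link: r = (1/2)^1 = 1/2).
r to a half first cousin = 0.0625 (half first cousins share one grandparent — one path of length 4: r = (1/2)^4 = 1/16).
Summing one r·B term per recipient: 4·0.5·0.273 + 4·0.0625·0.352 = 0.634.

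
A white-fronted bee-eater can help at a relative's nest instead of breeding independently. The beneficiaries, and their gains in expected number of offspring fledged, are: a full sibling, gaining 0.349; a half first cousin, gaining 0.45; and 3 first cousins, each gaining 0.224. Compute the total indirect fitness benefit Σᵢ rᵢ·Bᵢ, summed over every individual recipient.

0.286625

r to a full sibling = 1/2 (full sibs share both parents — two paths of length 2: r = 2·(1/2)^2 = 1/2).
r to a half first cousin = 0.0625 (half first cousins share one grandparent — one path of length 4: r = (1/2)^4 = 1/16).
r to a first cousin = 1/8 (first cousins share one grandparent pair — two paths of length 4: r = 2·(1/2)^4 = 1/8).
Summing one r·B term per recipient: 1·0.5·0.349 + 1·0.0625·0.45 + 3·0.125·0.224 = 0.286625.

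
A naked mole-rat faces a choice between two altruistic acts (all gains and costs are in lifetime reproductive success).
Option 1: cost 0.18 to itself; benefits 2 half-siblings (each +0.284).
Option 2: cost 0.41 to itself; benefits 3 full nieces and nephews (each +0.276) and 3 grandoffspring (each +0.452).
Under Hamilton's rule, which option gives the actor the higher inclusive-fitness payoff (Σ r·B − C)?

Option 1: r to a half-sibling = 0.25.
Option 1: Σ r·B − C = (2·0.25·0.284) − 0.18 = -0.038.
Option 2: r to a full niece or nephew = 0.25.
Option 2: r to a grandoffspring = 0.25.
Option 2: Σ r·B − C = (3·0.25·0.276 + 3·0.25·0.452) − 0.41 = 0.136.
Option 2 has the higher net inclusive-fitness payoff.

Option 2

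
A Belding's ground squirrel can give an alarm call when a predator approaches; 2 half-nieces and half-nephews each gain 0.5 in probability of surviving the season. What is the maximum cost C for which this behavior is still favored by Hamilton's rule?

r to a half-niece or half-nephew = 1/8 (half-aunt/uncle↔niece/nephew: one path of length 3: r = (1/2)^3 = 1/8).
Hamilton's rule: n·r·B > C, so the trait is favored while C < n·r·B = 2·0.125·0.5 = 0.125.

0.125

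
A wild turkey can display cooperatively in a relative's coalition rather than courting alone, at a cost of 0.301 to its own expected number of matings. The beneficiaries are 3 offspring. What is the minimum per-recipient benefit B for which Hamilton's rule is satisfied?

r to an offspring = 1/2 (one parent–offspring link: r = (1/2)^1 = 1/2).
Hamilton's rule with n recipients of equal r: n·r·B > C, so B > C/(n·r) = 0.301/(3·0.5) = 0.2007.

0.2007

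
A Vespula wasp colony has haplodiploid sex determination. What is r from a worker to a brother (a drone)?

Her haploid brother carries none of their father's genes and a random half of their mother's genome; that half matches the maternal half of her own genome with probability 1/2: r = 1/2 · 1/2 = 1/4.

0.25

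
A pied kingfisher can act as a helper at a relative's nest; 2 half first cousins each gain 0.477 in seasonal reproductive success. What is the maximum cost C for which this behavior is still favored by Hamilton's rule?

r to a half first cousin = 1/16 (half first cousins share one grandparent — one path of length 4: r = (1/2)^4 = 1/16).
Hamilton's rule: n·r·B > C, so the trait is favored while C < n·r·B = 2·0.0625·0.477 = 0.059625.

0.059625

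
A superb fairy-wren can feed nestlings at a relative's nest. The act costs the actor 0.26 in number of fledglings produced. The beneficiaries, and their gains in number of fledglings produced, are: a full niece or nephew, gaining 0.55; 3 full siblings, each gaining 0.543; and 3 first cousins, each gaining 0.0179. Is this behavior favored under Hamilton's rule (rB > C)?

Yes

Hamilton's rule: the trait is favored when the sum of r·B over every recipient exceeds the actor's cost C.
r to a full niece or nephew = 1/4 (full aunt/uncle↔niece/nephew: two paths of length 3 through the shared grandparent pair: r = 2·(1/2)^3 = 1/4).
r to a full sibling = 1/2 (full sibs share both parents — two paths of length 2: r = 2·(1/2)^2 = 1/2).
r to a first cousin = 1/8 (first cousins share one grandparent pair — two paths of length 4: r = 2·(1/2)^4 = 1/8).
Summing one r·B term per recipient: 1·0.25·0.55 + 3·0.5·0.543 + 3·0.125·0.0179 = 0.9587125.
0.9587125 > 0.26: the indirect benefit exceeds the cost.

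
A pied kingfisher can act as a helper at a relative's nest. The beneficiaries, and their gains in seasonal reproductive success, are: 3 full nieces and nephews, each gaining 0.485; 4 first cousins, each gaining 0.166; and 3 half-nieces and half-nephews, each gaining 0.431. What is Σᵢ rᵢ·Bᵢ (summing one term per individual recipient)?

r to a full niece or nephew = 0.25 (full aunt/uncle↔niece/nephew: two paths of length 3 through the shared grandparent pair: r = 2·(1/2)^3 = 1/4).
r to a first cousin = 0.125 (first cousins share one grandparent pair — two paths of length 4: r = 2·(1/2)^4 = 1/8).
r to a half-niece or half-nephew = 0.125 (half-aunt/uncle↔niece/nephew: one path of length 3: r = (1/2)^3 = 1/8).
Summing one r·B term per recipient: 3·0.25·0.485 + 4·0.125·0.166 + 3·0.125·0.431 = 0.608375.

0.608375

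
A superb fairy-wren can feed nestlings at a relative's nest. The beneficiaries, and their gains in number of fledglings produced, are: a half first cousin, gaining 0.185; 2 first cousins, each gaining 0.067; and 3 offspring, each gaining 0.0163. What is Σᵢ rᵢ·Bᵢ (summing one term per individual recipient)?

r to a half first cousin = 1/16 (half first cousins share one grandparent — one path of length 4: r = (1/2)^4 = 1/16).
r to a first cousin = 0.125 (first cousins share one grandparent pair — two paths of length 4: r = 2·(1/2)^4 = 1/8).
r to an offspring = 0.5 (one parent–offspring link: r = (1/2)^1 = 1/2).
Summing one r·B term per recipient: 1·0.0625·0.185 + 2·0.125·0.067 + 3·0.5·0.0163 = 0.0527625.

0.0527625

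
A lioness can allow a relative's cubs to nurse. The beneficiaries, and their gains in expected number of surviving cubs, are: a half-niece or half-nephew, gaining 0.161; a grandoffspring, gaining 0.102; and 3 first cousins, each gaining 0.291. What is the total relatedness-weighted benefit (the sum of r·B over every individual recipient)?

r to a half-niece or half-nephew = 0.125 (half-aunt/uncle↔niece/nephew: one path of length 3: r = (1/2)^3 = 1/8).
r to a grandoffspring = 0.25 (two parent–offspring links: r = (1/2)^2 = 1/4).
r to a first cousin = 1/8 (first cousins share one grandparent pair — two paths of length 4: r = 2·(1/2)^4 = 1/8).
Summing one r·B term per recipient: 1·0.125·0.161 + 1·0.25·0.102 + 3·0.125·0.291 = 0.15475.

0.15475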